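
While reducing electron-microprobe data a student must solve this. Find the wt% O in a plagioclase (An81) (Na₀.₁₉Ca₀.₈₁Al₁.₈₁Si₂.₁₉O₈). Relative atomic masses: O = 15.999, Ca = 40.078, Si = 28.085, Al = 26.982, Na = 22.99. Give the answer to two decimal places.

Formula mass = 0.19·22.99 + 0.81·40.078 + 1.81·26.982 + 2.19·28.085 + 8·15.999 = 275.167 g/mol, of which 127.992 g is O.
So O makes up 127.992/275.167 = 0.4651 of the mass, i.e. 46.51%.

46.51 weight percent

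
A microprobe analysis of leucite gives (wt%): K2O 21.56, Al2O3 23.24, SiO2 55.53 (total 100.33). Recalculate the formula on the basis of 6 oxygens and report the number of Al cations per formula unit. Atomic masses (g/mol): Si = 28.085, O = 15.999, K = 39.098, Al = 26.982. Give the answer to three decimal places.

K2O: 21.56/94.195 = 0.22889 mol → 0.45778 mol K, 0.22889 mol O.
Al2O3: 23.24/101.961 = 0.22793 mol → 0.45586 mol Al, 0.68379 mol O.
SiO2: 55.53/60.083 = 0.92422 mol → 0.92422 mol Si, 1.84844 mol O.
Total oxygen = 2.76112 mol. Normalization factor = 6/2.76112 = 2.17303.
Al per 6 O = 0.45586 × 2.17303 = 0.991.

0.991 Al apfu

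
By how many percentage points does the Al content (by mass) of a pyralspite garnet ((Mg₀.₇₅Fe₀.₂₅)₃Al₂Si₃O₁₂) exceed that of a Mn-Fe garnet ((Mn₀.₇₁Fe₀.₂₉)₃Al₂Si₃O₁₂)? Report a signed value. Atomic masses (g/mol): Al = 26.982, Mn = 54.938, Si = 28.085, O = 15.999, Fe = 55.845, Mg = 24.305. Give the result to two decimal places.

Al in (Mg₀.₇₅Fe₀.₂₅)₃Al₂Si₃O₁₂: molar mass 426.777 g/mol; 2×26.982 = 53.964 g → 12.64 wt%.
Al in (Mn₀.₇₁Fe₀.₂₉)₃Al₂Si₃O₁₂: molar mass 495.810 g/mol; 2×26.982 = 53.964 g → 10.88 wt%.
Difference = 12.64 − 10.88 = 1.76 percentage points.

1.76 percentage points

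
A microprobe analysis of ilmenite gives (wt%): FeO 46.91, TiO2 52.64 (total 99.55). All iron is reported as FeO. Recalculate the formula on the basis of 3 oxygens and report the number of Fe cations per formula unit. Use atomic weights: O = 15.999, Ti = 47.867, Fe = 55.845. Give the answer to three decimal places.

46.91 wt% FeO ÷ 71.844 g/mol = 0.65294 mol, giving 0.65294 Fe and 0.65294 O.
52.64 wt% TiO2 ÷ 79.865 g/mol = 0.65911 mol, giving 0.65911 Ti and 1.31822 O.
Oxygen sums to 1.97116; scaling by 3/1.97116 = 1.52195 puts the formula on 3 O.
Fe: 0.65294 × 1.52195 = 0.994 atoms per formula unit.

0.994 Fe apfu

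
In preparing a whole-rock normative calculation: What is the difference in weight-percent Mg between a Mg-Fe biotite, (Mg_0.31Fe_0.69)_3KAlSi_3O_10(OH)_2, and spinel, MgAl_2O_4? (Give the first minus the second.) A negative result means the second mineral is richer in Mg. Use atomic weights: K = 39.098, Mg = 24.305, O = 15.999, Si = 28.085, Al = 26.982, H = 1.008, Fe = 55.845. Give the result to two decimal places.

M((Mg_0.31Fe_0.69)_3KAlSi_3O_10(OH)_2) = 482.542 g/mol, so wt% Mg = 22.604/482.542 × 100 = 4.68%.
M(MgAl_2O_4) = 142.265 g/mol, so wt% Mg = 24.305/142.265 × 100 = 17.08%.
4.68 − 17.08 = -12.40 pp.

-12.40 percentage points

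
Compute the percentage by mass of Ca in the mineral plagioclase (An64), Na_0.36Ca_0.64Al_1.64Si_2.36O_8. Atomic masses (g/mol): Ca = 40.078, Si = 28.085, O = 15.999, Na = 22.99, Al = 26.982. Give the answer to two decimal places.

9.41 weight percent

Formula mass = 0.36·22.99 + 0.64·40.078 + 1.64·26.982 + 2.36·28.085 + 8·15.999 = 272.449 g/mol, of which 25.650 g is Ca.
So Ca makes up 25.650/272.449 = 0.0941 of the mass, i.e. 9.41%.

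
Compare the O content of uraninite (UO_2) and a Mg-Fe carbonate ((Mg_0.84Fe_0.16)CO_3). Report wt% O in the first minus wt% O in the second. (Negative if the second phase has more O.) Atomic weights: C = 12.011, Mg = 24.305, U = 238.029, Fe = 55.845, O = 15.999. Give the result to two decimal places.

M(UO_2) = 270.027 g/mol, so wt% O = 31.998/270.027 × 100 = 11.85%.
M((Mg_0.84Fe_0.16)CO_3) = 89.359 g/mol, so wt% O = 47.997/89.359 × 100 = 53.71%.
11.85 − 53.71 = -41.86 pp.

-41.86 percentage points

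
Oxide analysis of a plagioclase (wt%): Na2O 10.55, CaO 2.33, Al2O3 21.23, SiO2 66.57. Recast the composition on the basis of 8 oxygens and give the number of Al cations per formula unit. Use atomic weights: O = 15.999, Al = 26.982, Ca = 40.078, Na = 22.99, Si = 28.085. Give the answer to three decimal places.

1.091 Al apfu

Na2O (M=61.979): mol = 0.17022; Na = 0.34044, O = 0.17022.
CaO (M=56.077): mol = 0.04155; Ca = 0.04155, O = 0.04155.
Al2O3 (M=101.961): mol = 0.20822; Al = 0.41644, O = 0.62466.
SiO2 (M=60.083): mol = 1.10797; Si = 1.10797, O = 2.21594.
ΣO = 3.05237; factor = 8/ΣO = 2.62091.
Al apfu = 0.41644 × 2.62091 = 1.091.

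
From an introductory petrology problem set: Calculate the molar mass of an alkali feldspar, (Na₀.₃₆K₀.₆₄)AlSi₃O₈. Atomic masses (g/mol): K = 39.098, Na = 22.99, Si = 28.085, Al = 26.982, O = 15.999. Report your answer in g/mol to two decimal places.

Na: 0.36 × 22.99 = 8.2764
K: 0.64 × 39.098 = 25.0227
Al: 1 × 26.982 = 26.9820
Si: 3 × 28.085 = 84.2550
O: 8 × 15.999 = 127.9920
Summing the contributions gives the formula mass.

272.53 g/mol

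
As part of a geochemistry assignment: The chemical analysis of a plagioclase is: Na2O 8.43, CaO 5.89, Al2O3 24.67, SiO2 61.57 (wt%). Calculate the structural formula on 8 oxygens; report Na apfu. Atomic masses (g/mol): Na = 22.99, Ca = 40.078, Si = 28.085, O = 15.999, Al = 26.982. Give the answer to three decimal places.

0.721 Na apfu

8.43 wt% Na2O ÷ 61.979 g/mol = 0.13601 mol, giving 0.27202 Na and 0.13601 O.
5.89 wt% CaO ÷ 56.077 g/mol = 0.10503 mol, giving 0.10503 Ca and 0.10503 O.
24.67 wt% Al2O3 ÷ 101.961 g/mol = 0.24196 mol, giving 0.48392 Al and 0.72588 O.
61.57 wt% SiO2 ÷ 60.083 g/mol = 1.02475 mol, giving 1.02475 Si and 2.04950 O.
Oxygen sums to 3.01642; scaling by 8/3.01642 = 2.65215 puts the formula on 8 O.
Na: 0.27202 × 2.65215 = 0.721 atoms per formula unit.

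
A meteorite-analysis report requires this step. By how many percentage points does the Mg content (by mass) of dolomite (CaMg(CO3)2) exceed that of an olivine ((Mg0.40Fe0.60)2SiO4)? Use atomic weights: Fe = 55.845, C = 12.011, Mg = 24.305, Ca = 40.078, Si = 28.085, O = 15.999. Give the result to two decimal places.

First mineral: 24.305 g Mg in 184.399 g formula = 13.18 wt% Mg.
Second mineral: 19.444 g Mg in 178.539 g formula = 10.89 wt% Mg.
13.18% − 10.89% gives a difference of 2.29 percentage points.

2.29 percentage points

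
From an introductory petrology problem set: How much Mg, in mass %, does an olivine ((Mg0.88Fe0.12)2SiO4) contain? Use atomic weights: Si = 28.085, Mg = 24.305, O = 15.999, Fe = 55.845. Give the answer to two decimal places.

28.85 mass %

Molar mass of (Mg0.88Fe0.12)2SiO4: 1.76·24.305 + 0.24·55.845 + 1·28.085 + 4·15.999 = 148.261 g/mol.
Mass of Mg per formula unit: 1.76 × 24.305 = 42.777 g.
Weight fraction Mg = 42.777 / 148.261 = 0.2885.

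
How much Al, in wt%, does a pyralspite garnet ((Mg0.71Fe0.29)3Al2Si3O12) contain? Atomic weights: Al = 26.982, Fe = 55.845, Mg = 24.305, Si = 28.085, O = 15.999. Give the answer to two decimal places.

12.53 wt%

Molar mass of (Mg0.71Fe0.29)3Al2Si3O12: 2.13·24.305 + 0.87·55.845 + 2·26.982 + 3·28.085 + 12·15.999 = 430.562 g/mol.
Mass of Al per formula unit: 2 × 26.982 = 53.964 g.
Weight fraction Al = 53.964 / 430.562 = 0.1253.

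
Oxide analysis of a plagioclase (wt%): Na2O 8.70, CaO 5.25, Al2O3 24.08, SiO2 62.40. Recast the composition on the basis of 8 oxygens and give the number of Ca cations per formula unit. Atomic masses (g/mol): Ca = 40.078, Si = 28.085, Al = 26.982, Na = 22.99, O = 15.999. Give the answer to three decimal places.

0.248 Ca apfu

Na2O (M=61.979): mol = 0.14037; Na = 0.28074, O = 0.14037.
CaO (M=56.077): mol = 0.09362; Ca = 0.09362, O = 0.09362.
Al2O3 (M=101.961): mol = 0.23617; Al = 0.47234, O = 0.70851.
SiO2 (M=60.083): mol = 1.03856; Si = 1.03856, O = 2.07712.
ΣO = 3.01962; factor = 8/ΣO = 2.64934.
Ca apfu = 0.09362 × 2.64934 = 0.248.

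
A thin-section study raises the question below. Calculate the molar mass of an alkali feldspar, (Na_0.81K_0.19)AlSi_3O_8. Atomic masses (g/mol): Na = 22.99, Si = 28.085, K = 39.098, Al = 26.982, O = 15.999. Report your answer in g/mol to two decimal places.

265.28 g/mol

Na: 0.81 × 22.99 = 18.6219
K: 0.19 × 39.098 = 7.4286
Al: 1 × 26.982 = 26.9820
Si: 3 × 28.085 = 84.2550
O: 8 × 15.999 = 127.9920
Summing the contributions gives the formula mass.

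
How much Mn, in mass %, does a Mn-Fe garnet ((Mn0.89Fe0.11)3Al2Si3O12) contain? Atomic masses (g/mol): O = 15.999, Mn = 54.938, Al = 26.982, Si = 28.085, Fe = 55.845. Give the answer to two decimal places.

29.61 mass %

M((Mn0.89Fe0.11)3Al2Si3O12) = 495.320 g/mol.
Mn contributes 2.67 × 54.938 = 146.684 g per mole.
146.684/495.320 = 0.2961 → 29.61%.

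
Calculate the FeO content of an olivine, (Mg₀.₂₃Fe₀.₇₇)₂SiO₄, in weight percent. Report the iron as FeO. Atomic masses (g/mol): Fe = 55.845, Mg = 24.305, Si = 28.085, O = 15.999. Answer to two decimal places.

58.46 wt%

M((Mg₀.₂₃Fe₀.₇₇)₂SiO₄) = 189.263 g/mol; M(FeO) = 71.844 g/mol.
Moles FeO per formula unit = 1.54 Fe ÷ 1 = 1.5400.
FeO fraction = (1.5400 × 71.844) / 189.263 = 110.640/189.263 = 0.5846.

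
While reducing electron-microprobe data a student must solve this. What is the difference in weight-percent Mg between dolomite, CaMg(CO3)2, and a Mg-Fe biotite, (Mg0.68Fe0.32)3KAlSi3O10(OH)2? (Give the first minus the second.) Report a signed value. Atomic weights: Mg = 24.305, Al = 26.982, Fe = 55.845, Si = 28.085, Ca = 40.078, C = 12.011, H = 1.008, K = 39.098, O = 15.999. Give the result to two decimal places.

2.10 percentage points

Mg in CaMg(CO3)2: molar mass 184.399 g/mol; 1×24.305 = 24.305 g → 13.18 wt%.
Mg in (Mg0.68Fe0.32)3KAlSi3O10(OH)2: molar mass 447.532 g/mol; 2.04×24.305 = 49.582 g → 11.08 wt%.
Difference = 13.18 − 11.08 = 2.10 percentage points.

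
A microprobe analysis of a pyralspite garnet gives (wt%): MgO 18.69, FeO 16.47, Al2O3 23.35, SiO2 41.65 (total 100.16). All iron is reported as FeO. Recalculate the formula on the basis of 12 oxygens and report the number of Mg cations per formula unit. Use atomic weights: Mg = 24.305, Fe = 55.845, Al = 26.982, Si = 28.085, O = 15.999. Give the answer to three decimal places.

2.012 Mg apfu

18.69 wt% MgO ÷ 40.304 g/mol = 0.46373 mol, giving 0.46373 Mg and 0.46373 O.
16.47 wt% FeO ÷ 71.844 g/mol = 0.22925 mol, giving 0.22925 Fe and 0.22925 O.
23.35 wt% Al2O3 ÷ 101.961 g/mol = 0.22901 mol, giving 0.45802 Al and 0.68703 O.
41.65 wt% SiO2 ÷ 60.083 g/mol = 0.69321 mol, giving 0.69321 Si and 1.38642 O.
Oxygen sums to 2.76643; scaling by 12/2.76643 = 4.33772 puts the formula on 12 O.
Mg: 0.46373 × 4.33772 = 2.012 atoms per formula unit.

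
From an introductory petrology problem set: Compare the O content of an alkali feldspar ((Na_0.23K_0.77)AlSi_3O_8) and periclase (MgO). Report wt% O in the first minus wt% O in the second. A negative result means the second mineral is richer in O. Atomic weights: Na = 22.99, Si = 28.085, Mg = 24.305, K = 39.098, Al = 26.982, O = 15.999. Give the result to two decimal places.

6.91 percentage points

M((Na_0.23K_0.77)AlSi_3O_8) = 274.622 g/mol, so wt% O = 127.992/274.622 × 100 = 46.61%.
M(MgO) = 40.304 g/mol, so wt% O = 15.999/40.304 × 100 = 39.70%.
46.61 − 39.70 = 6.91 pp.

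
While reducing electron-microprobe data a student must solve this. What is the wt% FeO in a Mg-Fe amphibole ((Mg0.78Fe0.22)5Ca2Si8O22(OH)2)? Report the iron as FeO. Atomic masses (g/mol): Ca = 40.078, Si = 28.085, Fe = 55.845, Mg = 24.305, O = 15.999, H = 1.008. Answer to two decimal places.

Molar mass of (Mg0.78Fe0.22)5Ca2Si8O22(OH)2 = 3.90·24.305 + 1.10·55.845 + 2·40.078 + 8·28.085 + 24·15.999 + 2·1.008 = 847.047 g/mol.
Each formula unit contains 1.10 Fe, equivalent to 1.10/1 = 1.1000 mol FeO.
M(FeO) = 1×55.845 + 1×15.999 = 71.844 g/mol.
Mass of FeO per formula unit = 1.1000 × 71.844 = 79.028 g.
FeO wt% = 79.028 / 847.047 × 100 = 9.33%.

9.33 wt%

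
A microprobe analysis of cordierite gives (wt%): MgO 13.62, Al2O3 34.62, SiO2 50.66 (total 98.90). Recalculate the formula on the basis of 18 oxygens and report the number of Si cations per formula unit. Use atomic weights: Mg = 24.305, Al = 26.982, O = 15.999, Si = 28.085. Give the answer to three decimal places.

4.988 Si apfu

13.62 wt% MgO ÷ 40.304 g/mol = 0.33793 mol, giving 0.33793 Mg and 0.33793 O.
34.62 wt% Al2O3 ÷ 101.961 g/mol = 0.33954 mol, giving 0.67908 Al and 1.01862 O.
50.66 wt% SiO2 ÷ 60.083 g/mol = 0.84317 mol, giving 0.84317 Si and 1.68634 O.
Oxygen sums to 3.04289; scaling by 18/3.04289 = 5.91543 puts the formula on 18 O.
Si: 0.84317 × 5.91543 = 4.988 atoms per formula unit.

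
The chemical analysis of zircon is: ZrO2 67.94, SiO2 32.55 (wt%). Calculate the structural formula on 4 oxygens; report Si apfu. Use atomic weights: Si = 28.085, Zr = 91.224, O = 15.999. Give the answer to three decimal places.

0.991 Si apfu

ZrO2: 67.94/123.222 = 0.55136 mol → 0.55136 mol Zr, 1.10272 mol O.
SiO2: 32.55/60.083 = 0.54175 mol → 0.54175 mol Si, 1.08350 mol O.
Total oxygen = 2.18622 mol. Normalization factor = 4/2.18622 = 1.82964.
Si per 4 O = 0.54175 × 1.82964 = 0.991.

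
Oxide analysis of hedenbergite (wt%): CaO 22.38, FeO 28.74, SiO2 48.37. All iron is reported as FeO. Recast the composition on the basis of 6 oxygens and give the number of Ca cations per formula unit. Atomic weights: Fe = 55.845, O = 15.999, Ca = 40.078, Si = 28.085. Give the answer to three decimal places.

0.994 Ca apfu

CaO (M=56.077): mol = 0.39909; Ca = 0.39909, O = 0.39909.
FeO (M=71.844): mol = 0.40003; Fe = 0.40003, O = 0.40003.
SiO2 (M=60.083): mol = 0.80505; Si = 0.80505, O = 1.61010.
ΣO = 2.40922; factor = 6/ΣO = 2.49043.
Ca apfu = 0.39909 × 2.49043 = 0.994.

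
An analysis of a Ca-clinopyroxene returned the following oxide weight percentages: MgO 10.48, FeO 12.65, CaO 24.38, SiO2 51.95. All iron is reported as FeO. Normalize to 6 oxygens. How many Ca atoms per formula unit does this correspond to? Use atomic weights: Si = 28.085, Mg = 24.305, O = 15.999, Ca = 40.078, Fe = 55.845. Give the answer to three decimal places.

MgO (M=40.304): mol = 0.26002; Mg = 0.26002, O = 0.26002.
FeO (M=71.844): mol = 0.17608; Fe = 0.17608, O = 0.17608.
CaO (M=56.077): mol = 0.43476; Ca = 0.43476, O = 0.43476.
SiO2 (M=60.083): mol = 0.86464; Si = 0.86464, O = 1.72928.
ΣO = 2.60014; factor = 6/ΣO = 2.30757.
Ca apfu = 0.43476 × 2.30757 = 1.003.

1.003 Ca apfu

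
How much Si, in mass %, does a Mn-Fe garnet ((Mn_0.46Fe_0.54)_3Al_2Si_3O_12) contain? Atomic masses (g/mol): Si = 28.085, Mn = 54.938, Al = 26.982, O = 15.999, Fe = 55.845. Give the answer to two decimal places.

16.97 mass %

M((Mn_0.46Fe_0.54)_3Al_2Si_3O_12) = 496.490 g/mol.
Si contributes 3 × 28.085 = 84.255 g per mole.
84.255/496.490 = 0.1697 → 16.97%.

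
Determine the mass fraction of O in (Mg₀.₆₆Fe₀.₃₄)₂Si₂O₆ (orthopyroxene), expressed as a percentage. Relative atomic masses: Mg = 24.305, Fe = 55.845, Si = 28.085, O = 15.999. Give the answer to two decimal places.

43.20 wt%

Formula mass = 1.32·24.305 + 0.68·55.845 + 2·28.085 + 6·15.999 = 222.221 g/mol, of which 95.994 g is O.
So O makes up 95.994/222.221 = 0.4320 of the mass, i.e. 43.20%.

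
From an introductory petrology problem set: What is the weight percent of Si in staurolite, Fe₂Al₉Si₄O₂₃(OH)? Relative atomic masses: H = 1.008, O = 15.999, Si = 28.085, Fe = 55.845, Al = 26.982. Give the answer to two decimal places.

M(Fe₂Al₉Si₄O₂₃(OH)) = 851.852 g/mol.
Si contributes 4 × 28.085 = 112.340 g per mole.
112.340/851.852 = 0.1319 → 13.19%.

13.19 wt%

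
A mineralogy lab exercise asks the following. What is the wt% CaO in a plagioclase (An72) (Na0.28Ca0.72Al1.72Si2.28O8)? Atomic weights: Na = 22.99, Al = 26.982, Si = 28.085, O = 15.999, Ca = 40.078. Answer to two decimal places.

Molar mass of Na0.28Ca0.72Al1.72Si2.28O8 = 0.28×22.99 + 0.72×40.078 + 1.72×26.982 + 2.28×28.085 + 8×15.999 = 273.728 g/mol.
Each formula unit contains 0.72 Ca, equivalent to 0.72/1 = 0.7200 mol CaO.
M(CaO) = 1×40.078 + 1×15.999 = 56.077 g/mol.
Mass of CaO per formula unit = 0.7200 × 56.077 = 40.375 g.
CaO wt% = 40.375 / 273.728 × 100 = 14.75%.

14.75 wt%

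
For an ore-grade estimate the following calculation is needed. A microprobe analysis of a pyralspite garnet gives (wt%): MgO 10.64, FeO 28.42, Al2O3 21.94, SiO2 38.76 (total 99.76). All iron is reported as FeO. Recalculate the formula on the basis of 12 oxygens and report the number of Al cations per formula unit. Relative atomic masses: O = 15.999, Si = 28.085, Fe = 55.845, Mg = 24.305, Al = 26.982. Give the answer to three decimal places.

1.990 Al apfu

MgO: 10.64/40.304 = 0.26399 mol → 0.26399 mol Mg, 0.26399 mol O.
FeO: 28.42/71.844 = 0.39558 mol → 0.39558 mol Fe, 0.39558 mol O.
Al2O3: 21.94/101.961 = 0.21518 mol → 0.43036 mol Al, 0.64554 mol O.
SiO2: 38.76/60.083 = 0.64511 mol → 0.64511 mol Si, 1.29022 mol O.
Total oxygen = 2.59533 mol. Normalization factor = 12/2.59533 = 4.62369.
Al per 12 O = 0.43036 × 4.62369 = 1.990.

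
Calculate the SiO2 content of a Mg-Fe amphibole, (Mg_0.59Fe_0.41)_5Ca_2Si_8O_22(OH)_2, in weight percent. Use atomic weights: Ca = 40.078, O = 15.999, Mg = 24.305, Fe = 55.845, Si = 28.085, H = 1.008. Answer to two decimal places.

M((Mg_0.59Fe_0.41)_5Ca_2Si_8O_22(OH)_2) = 877.010 g/mol; M(SiO2) = 60.083 g/mol.
Moles SiO2 per formula unit = 8 Si ÷ 1 = 8.0000.
SiO2 fraction = (8.0000 × 60.083) / 877.010 = 480.664/877.010 = 0.5481.

54.81 wt%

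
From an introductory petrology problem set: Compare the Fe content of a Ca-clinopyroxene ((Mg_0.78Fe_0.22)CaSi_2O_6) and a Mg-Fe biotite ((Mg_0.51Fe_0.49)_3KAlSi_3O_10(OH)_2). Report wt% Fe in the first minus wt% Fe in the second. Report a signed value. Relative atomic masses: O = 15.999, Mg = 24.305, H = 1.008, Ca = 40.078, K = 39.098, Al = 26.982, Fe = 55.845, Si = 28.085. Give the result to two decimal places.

-12.21 percentage points

Fe in (Mg_0.78Fe_0.22)CaSi_2O_6: molar mass 223.486 g/mol; 0.22×55.845 = 12.286 g → 5.50 wt%.
Fe in (Mg_0.51Fe_0.49)_3KAlSi_3O_10(OH)_2: molar mass 463.618 g/mol; 1.47×55.845 = 82.092 g → 17.71 wt%.
Difference = 5.50 − 17.71 = -12.21 percentage points.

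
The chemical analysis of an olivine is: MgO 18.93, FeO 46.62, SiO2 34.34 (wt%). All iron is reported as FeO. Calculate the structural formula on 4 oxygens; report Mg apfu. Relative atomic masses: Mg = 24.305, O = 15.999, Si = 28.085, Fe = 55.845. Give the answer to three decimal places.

0.831 Mg apfu

MgO (M=40.304): mol = 0.46968; Mg = 0.46968, O = 0.46968.
FeO (M=71.844): mol = 0.64891; Fe = 0.64891, O = 0.64891.
SiO2 (M=60.083): mol = 0.57154; Si = 0.57154, O = 1.14308.
ΣO = 2.26167; factor = 4/ΣO = 1.76860.
Mg apfu = 0.46968 × 1.76860 = 0.831.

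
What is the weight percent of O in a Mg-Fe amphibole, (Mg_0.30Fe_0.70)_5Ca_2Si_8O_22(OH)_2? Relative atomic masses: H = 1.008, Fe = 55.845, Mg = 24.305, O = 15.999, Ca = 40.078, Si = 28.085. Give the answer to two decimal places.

M((Mg_0.30Fe_0.70)_5Ca_2Si_8O_22(OH)_2) = 922.743 g/mol.
O contributes 24 × 15.999 = 383.976 g per mole.
383.976/922.743 = 0.4161 → 41.61%.

41.61 weight percent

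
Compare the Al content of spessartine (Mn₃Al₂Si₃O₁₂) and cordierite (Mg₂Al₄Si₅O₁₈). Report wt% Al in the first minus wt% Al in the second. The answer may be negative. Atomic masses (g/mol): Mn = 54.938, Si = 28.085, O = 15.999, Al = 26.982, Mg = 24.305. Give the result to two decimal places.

-7.55 percentage points

M(Mn₃Al₂Si₃O₁₂) = 495.021 g/mol, so wt% Al = 53.964/495.021 × 100 = 10.90%.
M(Mg₂Al₄Si₅O₁₈) = 584.945 g/mol, so wt% Al = 107.928/584.945 × 100 = 18.45%.
10.90 − 18.45 = -7.55 pp.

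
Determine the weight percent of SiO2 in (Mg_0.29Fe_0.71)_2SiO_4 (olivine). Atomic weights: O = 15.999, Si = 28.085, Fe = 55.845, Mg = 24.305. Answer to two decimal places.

32.39 wt%

Formula mass = 185.478 g/mol.
1 Si → 1.0000 mol SiO2 per formula unit; M(SiO2) = 60.083, so SiO2 mass = 60.083 g.
60.083/185.478 × 100 = 32.39 wt%.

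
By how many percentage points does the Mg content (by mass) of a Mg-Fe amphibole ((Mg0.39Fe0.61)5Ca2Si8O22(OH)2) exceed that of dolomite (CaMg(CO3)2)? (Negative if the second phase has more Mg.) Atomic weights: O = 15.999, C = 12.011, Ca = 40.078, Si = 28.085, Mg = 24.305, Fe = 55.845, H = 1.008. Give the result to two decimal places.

-7.96 percentage points

First mineral: 47.395 g Mg in 908.550 g formula = 5.22 wt% Mg.
Second mineral: 24.305 g Mg in 184.399 g formula = 13.18 wt% Mg.
5.22% − 13.18% gives a difference of -7.96 percentage points.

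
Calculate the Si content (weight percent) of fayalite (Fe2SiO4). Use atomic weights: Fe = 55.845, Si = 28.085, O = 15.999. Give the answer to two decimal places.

13.78 weight percent

Molar mass of Fe2SiO4: 2·55.845 + 1·28.085 + 4·15.999 = 203.771 g/mol.
Mass of Si per formula unit: 1 × 28.085 = 28.085 g.
Weight fraction Si = 28.085 / 203.771 = 0.1378.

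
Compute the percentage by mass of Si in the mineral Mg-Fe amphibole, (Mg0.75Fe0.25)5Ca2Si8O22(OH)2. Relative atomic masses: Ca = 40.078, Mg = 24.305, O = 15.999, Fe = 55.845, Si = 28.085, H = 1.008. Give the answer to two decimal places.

Molar mass of (Mg0.75Fe0.25)5Ca2Si8O22(OH)2: 3.75×24.305 + 1.25×55.845 + 2×40.078 + 8×28.085 + 24×15.999 + 2×1.008 = 851.778 g/mol.
Mass of Si per formula unit: 8 × 28.085 = 224.680 g.
Weight fraction Si = 224.680 / 851.778 = 0.2638.

26.38 weight percent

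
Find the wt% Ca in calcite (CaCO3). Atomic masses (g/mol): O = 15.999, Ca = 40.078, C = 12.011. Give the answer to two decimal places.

Molar mass of CaCO3: 1×40.078 + 1×12.011 + 3×15.999 = 100.086 g/mol.
Mass of Ca per formula unit: 1 × 40.078 = 40.078 g.
Weight fraction Ca = 40.078 / 100.086 = 0.4004.

40.04 mass %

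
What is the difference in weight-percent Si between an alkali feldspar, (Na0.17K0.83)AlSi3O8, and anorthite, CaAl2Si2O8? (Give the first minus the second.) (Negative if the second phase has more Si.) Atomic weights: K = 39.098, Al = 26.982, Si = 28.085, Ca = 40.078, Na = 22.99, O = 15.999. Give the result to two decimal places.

M((Na0.17K0.83)AlSi3O8) = 275.589 g/mol, so wt% Si = 84.255/275.589 × 100 = 30.57%.
M(CaAl2Si2O8) = 278.204 g/mol, so wt% Si = 56.170/278.204 × 100 = 20.19%.
30.57 − 20.19 = 10.38 pp.

10.38 percentage points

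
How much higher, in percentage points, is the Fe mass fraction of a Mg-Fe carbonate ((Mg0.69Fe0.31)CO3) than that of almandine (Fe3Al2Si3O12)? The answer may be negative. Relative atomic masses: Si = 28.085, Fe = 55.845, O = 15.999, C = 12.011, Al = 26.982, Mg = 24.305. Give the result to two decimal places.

-15.26 percentage points

First mineral: 17.312 g Fe in 94.090 g formula = 18.40 wt% Fe.
Second mineral: 167.535 g Fe in 497.742 g formula = 33.66 wt% Fe.
18.40% − 33.66% gives a difference of -15.26 percentage points.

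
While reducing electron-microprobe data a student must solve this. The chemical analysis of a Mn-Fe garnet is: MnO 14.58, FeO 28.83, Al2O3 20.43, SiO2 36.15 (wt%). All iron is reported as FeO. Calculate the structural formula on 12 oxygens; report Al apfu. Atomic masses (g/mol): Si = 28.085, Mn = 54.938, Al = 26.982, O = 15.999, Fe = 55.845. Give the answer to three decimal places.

1.994 Al apfu

MnO: 14.58/70.937 = 0.20553 mol → 0.20553 mol Mn, 0.20553 mol O.
FeO: 28.83/71.844 = 0.40129 mol → 0.40129 mol Fe, 0.40129 mol O.
Al2O3: 20.43/101.961 = 0.20037 mol → 0.40074 mol Al, 0.60111 mol O.
SiO2: 36.15/60.083 = 0.60167 mol → 0.60167 mol Si, 1.20334 mol O.
Total oxygen = 2.41127 mol. Normalization factor = 12/2.41127 = 4.97663.
Al per 12 O = 0.40074 × 4.97663 = 1.994.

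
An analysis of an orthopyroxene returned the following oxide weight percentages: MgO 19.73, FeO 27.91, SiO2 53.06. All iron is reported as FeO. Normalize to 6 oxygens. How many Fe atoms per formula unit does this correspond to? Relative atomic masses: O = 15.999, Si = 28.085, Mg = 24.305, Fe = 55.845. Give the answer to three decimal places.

MgO (M=40.304): mol = 0.48953; Mg = 0.48953, O = 0.48953.
FeO (M=71.844): mol = 0.38848; Fe = 0.38848, O = 0.38848.
SiO2 (M=60.083): mol = 0.88311; Si = 0.88311, O = 1.76622.
ΣO = 2.64423; factor = 6/ΣO = 2.26909.
Fe apfu = 0.38848 × 2.26909 = 0.881.

0.881 Fe apfu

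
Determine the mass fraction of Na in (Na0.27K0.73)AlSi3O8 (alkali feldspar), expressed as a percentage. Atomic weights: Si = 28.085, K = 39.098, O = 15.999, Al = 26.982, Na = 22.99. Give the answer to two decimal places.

Molar mass of (Na0.27K0.73)AlSi3O8: 0.27·22.99 + 0.73·39.098 + 1·26.982 + 3·28.085 + 8·15.999 = 273.978 g/mol.
Mass of Na per formula unit: 0.27 × 22.99 = 6.207 g.
Weight fraction Na = 6.207 / 273.978 = 0.0227.

2.27 wt%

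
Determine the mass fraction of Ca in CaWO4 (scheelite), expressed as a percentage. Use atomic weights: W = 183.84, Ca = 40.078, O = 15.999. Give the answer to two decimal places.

13.92 weight percent

M(CaWO4) = 287.914 g/mol.
Ca contributes 1 × 40.078 = 40.078 g per mole.
40.078/287.914 = 0.1392 → 13.92%.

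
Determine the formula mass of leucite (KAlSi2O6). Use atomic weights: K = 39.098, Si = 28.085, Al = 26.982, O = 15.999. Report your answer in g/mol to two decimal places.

218.24 g/mol

M = 1×39.098 + 1×26.982 + 2×28.085 + 6×15.999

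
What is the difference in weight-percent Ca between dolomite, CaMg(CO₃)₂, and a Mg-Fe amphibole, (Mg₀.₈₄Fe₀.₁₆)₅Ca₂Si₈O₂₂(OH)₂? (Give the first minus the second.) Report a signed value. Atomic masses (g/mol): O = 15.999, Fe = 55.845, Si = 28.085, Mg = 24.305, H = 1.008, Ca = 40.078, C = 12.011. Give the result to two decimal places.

M(CaMg(CO₃)₂) = 184.399 g/mol, so wt% Ca = 40.078/184.399 × 100 = 21.73%.
M((Mg₀.₈₄Fe₀.₁₆)₅Ca₂Si₈O₂₂(OH)₂) = 837.585 g/mol, so wt% Ca = 80.156/837.585 × 100 = 9.57%.
21.73 − 9.57 = 12.16 pp.

12.16 percentage points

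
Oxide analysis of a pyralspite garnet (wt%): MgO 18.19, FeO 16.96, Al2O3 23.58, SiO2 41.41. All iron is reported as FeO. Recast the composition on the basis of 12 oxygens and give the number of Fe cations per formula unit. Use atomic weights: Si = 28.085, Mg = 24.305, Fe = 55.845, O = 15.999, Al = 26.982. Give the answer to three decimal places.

MgO (M=40.304): mol = 0.45132; Mg = 0.45132, O = 0.45132.
FeO (M=71.844): mol = 0.23607; Fe = 0.23607, O = 0.23607.
Al2O3 (M=101.961): mol = 0.23126; Al = 0.46252, O = 0.69378.
SiO2 (M=60.083): mol = 0.68921; Si = 0.68921, O = 1.37842.
ΣO = 2.75959; factor = 12/ΣO = 4.34847.
Fe apfu = 0.23607 × 4.34847 = 1.027.

1.027 Fe apfu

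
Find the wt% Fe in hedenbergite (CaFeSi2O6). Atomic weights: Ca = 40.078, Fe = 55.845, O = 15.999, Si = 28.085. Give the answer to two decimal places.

Formula mass = 1×40.078 + 1×55.845 + 2×28.085 + 6×15.999 = 248.087 g/mol, of which 55.845 g is Fe.
So Fe makes up 55.845/248.087 = 0.2251 of the mass, i.e. 22.51%.

22.51 wt%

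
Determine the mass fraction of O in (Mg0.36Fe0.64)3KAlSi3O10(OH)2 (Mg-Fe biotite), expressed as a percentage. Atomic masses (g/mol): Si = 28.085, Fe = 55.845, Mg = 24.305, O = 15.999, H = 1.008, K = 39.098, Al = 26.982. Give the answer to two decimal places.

Formula mass = 1.08·24.305 + 1.92·55.845 + 1·39.098 + 1·26.982 + 3·28.085 + 12·15.999 + 2·1.008 = 477.811 g/mol, of which 191.988 g is O.
So O makes up 191.988/477.811 = 0.4018 of the mass, i.e. 40.18%.

40.18 weight percent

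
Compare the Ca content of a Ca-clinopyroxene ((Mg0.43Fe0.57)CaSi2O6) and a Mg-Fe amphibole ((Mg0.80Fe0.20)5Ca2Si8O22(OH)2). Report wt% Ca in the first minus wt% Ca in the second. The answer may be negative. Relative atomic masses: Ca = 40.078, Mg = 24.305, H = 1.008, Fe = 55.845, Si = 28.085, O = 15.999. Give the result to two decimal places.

7.59 percentage points

M((Mg0.43Fe0.57)CaSi2O6) = 234.525 g/mol, so wt% Ca = 40.078/234.525 × 100 = 17.09%.
M((Mg0.80Fe0.20)5Ca2Si8O22(OH)2) = 843.893 g/mol, so wt% Ca = 80.156/843.893 × 100 = 9.50%.
17.09 − 9.50 = 7.59 pp.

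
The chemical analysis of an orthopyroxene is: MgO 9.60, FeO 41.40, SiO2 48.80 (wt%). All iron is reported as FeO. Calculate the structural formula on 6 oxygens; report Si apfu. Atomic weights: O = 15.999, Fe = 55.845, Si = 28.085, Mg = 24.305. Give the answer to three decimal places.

1.998 Si apfu

9.60 wt% MgO ÷ 40.304 g/mol = 0.23819 mol, giving 0.23819 Mg and 0.23819 O.
41.40 wt% FeO ÷ 71.844 g/mol = 0.57625 mol, giving 0.57625 Fe and 0.57625 O.
48.80 wt% SiO2 ÷ 60.083 g/mol = 0.81221 mol, giving 0.81221 Si and 1.62442 O.
Oxygen sums to 2.43886; scaling by 6/2.43886 = 2.46017 puts the formula on 6 O.
Si: 0.81221 × 2.46017 = 1.998 atoms per formula unit.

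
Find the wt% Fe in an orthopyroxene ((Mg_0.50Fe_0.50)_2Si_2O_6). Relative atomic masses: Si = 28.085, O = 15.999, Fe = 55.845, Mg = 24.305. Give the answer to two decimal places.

24.04 wt%

M((Mg_0.50Fe_0.50)_2Si_2O_6) = 232.314 g/mol.
Fe contributes 1 × 55.845 = 55.845 g per mole.
55.845/232.314 = 0.2404 → 24.04%.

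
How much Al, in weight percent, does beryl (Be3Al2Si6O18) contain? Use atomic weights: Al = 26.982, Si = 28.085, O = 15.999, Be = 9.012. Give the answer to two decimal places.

10.04 weight percent

Molar mass of Be3Al2Si6O18: 3·9.012 + 2·26.982 + 6·28.085 + 18·15.999 = 537.492 g/mol.
Mass of Al per formula unit: 2 × 26.982 = 53.964 g.
Weight fraction Al = 53.964 / 537.492 = 0.1004.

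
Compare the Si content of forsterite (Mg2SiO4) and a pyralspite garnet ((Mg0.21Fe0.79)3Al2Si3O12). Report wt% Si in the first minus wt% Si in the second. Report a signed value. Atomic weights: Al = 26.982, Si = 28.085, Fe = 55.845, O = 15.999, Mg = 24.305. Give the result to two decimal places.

2.33 percentage points

M(Mg2SiO4) = 140.691 g/mol, so wt% Si = 28.085/140.691 × 100 = 19.96%.
M((Mg0.21Fe0.79)3Al2Si3O12) = 477.872 g/mol, so wt% Si = 84.255/477.872 × 100 = 17.63%.
19.96 − 17.63 = 2.33 pp.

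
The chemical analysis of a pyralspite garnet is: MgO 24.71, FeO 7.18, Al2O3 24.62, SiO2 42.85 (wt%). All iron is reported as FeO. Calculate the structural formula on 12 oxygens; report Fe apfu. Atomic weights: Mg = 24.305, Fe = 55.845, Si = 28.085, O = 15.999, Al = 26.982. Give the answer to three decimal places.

0.419 Fe apfu

MgO: 24.71/40.304 = 0.61309 mol → 0.61309 mol Mg, 0.61309 mol O.
FeO: 7.18/71.844 = 0.09994 mol → 0.09994 mol Fe, 0.09994 mol O.
Al2O3: 24.62/101.961 = 0.24146 mol → 0.48292 mol Al, 0.72438 mol O.
SiO2: 42.85/60.083 = 0.71318 mol → 0.71318 mol Si, 1.42636 mol O.
Total oxygen = 2.86377 mol. Normalization factor = 12/2.86377 = 4.19028.
Fe per 12 O = 0.09994 × 4.19028 = 0.419.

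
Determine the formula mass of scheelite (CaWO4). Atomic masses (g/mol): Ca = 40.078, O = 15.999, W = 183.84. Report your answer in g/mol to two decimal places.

287.91 g/mol

The formula mass is the sum 1×40.078 + 1×183.84 + 4×15.999.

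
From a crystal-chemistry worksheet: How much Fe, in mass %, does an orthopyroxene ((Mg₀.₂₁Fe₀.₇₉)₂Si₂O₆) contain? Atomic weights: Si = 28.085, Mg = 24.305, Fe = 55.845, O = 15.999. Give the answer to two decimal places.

35.21 mass %

M((Mg₀.₂₁Fe₀.₇₉)₂Si₂O₆) = 250.607 g/mol.
Fe contributes 1.58 × 55.845 = 88.235 g per mole.
88.235/250.607 = 0.3521 → 35.21%.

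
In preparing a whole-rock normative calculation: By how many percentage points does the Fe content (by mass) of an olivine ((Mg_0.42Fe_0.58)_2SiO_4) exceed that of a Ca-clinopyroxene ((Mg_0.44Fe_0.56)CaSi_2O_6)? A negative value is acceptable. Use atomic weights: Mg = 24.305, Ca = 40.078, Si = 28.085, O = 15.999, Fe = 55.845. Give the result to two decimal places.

Fe in (Mg_0.42Fe_0.58)_2SiO_4: molar mass 177.277 g/mol; 1.16×55.845 = 64.780 g → 36.54 wt%.
Fe in (Mg_0.44Fe_0.56)CaSi_2O_6: molar mass 234.209 g/mol; 0.56×55.845 = 31.273 g → 13.35 wt%.
Difference = 36.54 − 13.35 = 23.19 percentage points.

23.19 percentage points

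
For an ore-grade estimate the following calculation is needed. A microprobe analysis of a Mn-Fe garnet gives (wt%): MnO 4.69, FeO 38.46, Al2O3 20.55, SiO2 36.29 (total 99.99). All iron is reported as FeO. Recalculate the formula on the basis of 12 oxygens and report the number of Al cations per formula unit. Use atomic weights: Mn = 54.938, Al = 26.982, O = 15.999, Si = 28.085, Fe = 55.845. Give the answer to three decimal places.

MnO (M=70.937): mol = 0.06612; Mn = 0.06612, O = 0.06612.
FeO (M=71.844): mol = 0.53533; Fe = 0.53533, O = 0.53533.
Al2O3 (M=101.961): mol = 0.20155; Al = 0.40310, O = 0.60465.
SiO2 (M=60.083): mol = 0.60400; Si = 0.60400, O = 1.20800.
ΣO = 2.41410; factor = 12/ΣO = 4.97080.
Al apfu = 0.40310 × 4.97080 = 2.004.

2.004 Al apfu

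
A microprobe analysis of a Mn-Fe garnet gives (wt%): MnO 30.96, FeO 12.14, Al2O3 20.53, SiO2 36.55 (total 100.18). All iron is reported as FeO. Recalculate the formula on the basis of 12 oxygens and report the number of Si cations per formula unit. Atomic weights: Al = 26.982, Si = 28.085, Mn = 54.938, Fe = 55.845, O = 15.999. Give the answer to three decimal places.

30.96 wt% MnO ÷ 70.937 g/mol = 0.43644 mol, giving 0.43644 Mn and 0.43644 O.
12.14 wt% FeO ÷ 71.844 g/mol = 0.16898 mol, giving 0.16898 Fe and 0.16898 O.
20.53 wt% Al2O3 ÷ 101.961 g/mol = 0.20135 mol, giving 0.40270 Al and 0.60405 O.
36.55 wt% SiO2 ÷ 60.083 g/mol = 0.60833 mol, giving 0.60833 Si and 1.21666 O.
Oxygen sums to 2.42613; scaling by 12/2.42613 = 4.94615 puts the formula on 12 O.
Si: 0.60833 × 4.94615 = 3.009 atoms per formula unit.

3.009 Si apfu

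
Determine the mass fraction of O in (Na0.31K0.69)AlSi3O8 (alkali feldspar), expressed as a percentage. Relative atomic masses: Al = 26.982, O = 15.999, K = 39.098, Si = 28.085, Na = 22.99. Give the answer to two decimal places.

Molar mass of (Na0.31K0.69)AlSi3O8: 0.31*22.99 + 0.69*39.098 + 1*26.982 + 3*28.085 + 8*15.999 = 273.334 g/mol.
Mass of O per formula unit: 8 × 15.999 = 127.992 g.
Weight fraction O = 127.992 / 273.334 = 0.4683.

46.83 weight percent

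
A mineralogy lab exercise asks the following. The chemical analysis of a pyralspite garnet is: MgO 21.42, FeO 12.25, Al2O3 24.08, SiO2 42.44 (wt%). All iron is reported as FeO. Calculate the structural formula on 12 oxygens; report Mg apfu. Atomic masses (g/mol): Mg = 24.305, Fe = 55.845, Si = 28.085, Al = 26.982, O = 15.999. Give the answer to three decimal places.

2.259 Mg apfu

MgO (M=40.304): mol = 0.53146; Mg = 0.53146, O = 0.53146.
FeO (M=71.844): mol = 0.17051; Fe = 0.17051, O = 0.17051.
Al2O3 (M=101.961): mol = 0.23617; Al = 0.47234, O = 0.70851.
SiO2 (M=60.083): mol = 0.70636; Si = 0.70636, O = 1.41272.
ΣO = 2.82320; factor = 12/ΣO = 4.25050.
Mg apfu = 0.53146 × 4.25050 = 2.259.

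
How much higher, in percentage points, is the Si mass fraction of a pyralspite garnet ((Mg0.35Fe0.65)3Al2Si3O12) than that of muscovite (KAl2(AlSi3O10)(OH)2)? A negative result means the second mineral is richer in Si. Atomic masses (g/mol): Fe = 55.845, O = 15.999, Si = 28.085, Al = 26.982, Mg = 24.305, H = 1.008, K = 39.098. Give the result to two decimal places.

-3.02 percentage points

M((Mg0.35Fe0.65)3Al2Si3O12) = 464.625 g/mol, so wt% Si = 84.255/464.625 × 100 = 18.13%.
M(KAl2(AlSi3O10)(OH)2) = 398.303 g/mol, so wt% Si = 84.255/398.303 × 100 = 21.15%.
18.13 − 21.15 = -3.02 pp.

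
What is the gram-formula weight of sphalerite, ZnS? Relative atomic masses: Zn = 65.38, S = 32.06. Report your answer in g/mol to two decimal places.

97.44 g/mol

Zn: 1 × 65.38 = 65.3800
S: 1 × 32.06 = 32.0600
Summing the contributions gives the formula mass.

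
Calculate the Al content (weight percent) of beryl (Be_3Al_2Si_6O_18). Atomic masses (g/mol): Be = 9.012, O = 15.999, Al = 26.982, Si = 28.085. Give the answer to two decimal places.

Formula mass = 3·9.012 + 2·26.982 + 6·28.085 + 18·15.999 = 537.492 g/mol, of which 53.964 g is Al.
So Al makes up 53.964/537.492 = 0.1004 of the mass, i.e. 10.04%.

10.04 weight percent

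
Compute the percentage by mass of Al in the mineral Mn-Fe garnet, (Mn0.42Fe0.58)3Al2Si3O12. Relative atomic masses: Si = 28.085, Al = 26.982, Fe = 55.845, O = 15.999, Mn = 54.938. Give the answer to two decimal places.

10.87 wt%

M((Mn0.42Fe0.58)3Al2Si3O12) = 496.599 g/mol.
Al contributes 2 × 26.982 = 53.964 g per mole.
53.964/496.599 = 0.1087 → 10.87%.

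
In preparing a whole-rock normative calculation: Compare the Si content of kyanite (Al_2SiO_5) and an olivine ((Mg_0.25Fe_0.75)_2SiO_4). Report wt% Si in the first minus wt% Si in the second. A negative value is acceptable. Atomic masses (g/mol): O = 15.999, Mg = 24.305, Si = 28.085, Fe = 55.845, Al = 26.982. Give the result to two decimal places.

2.39 percentage points

First mineral: 28.085 g Si in 162.044 g formula = 17.33 wt% Si.
Second mineral: 28.085 g Si in 188.001 g formula = 14.94 wt% Si.
17.33% − 14.94% gives a difference of 2.39 percentage points.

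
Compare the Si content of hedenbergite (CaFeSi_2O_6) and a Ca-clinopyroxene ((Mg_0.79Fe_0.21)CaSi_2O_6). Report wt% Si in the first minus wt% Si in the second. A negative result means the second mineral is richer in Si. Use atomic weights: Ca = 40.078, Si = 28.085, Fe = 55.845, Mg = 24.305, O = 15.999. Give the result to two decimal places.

First mineral: 56.170 g Si in 248.087 g formula = 22.64 wt% Si.
Second mineral: 56.170 g Si in 223.170 g formula = 25.17 wt% Si.
22.64% − 25.17% gives a difference of -2.53 percentage points.

-2.53 percentage points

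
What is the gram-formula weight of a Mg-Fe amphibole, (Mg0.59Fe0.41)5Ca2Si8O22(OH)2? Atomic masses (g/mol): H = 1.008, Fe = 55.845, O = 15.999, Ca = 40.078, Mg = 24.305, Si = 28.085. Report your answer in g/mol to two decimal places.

M = 2.95·24.305 + 2.05·55.845 + 2·40.078 + 8·28.085 + 24·15.999 + 2·1.008

877.01 g/mol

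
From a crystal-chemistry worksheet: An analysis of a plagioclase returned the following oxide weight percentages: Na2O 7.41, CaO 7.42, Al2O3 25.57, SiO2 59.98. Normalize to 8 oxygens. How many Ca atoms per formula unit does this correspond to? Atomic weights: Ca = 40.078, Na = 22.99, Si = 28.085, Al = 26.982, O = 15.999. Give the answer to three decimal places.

7.41 wt% Na2O ÷ 61.979 g/mol = 0.11956 mol, giving 0.23912 Na and 0.11956 O.
7.42 wt% CaO ÷ 56.077 g/mol = 0.13232 mol, giving 0.13232 Ca and 0.13232 O.
25.57 wt% Al2O3 ÷ 101.961 g/mol = 0.25078 mol, giving 0.50156 Al and 0.75234 O.
59.98 wt% SiO2 ÷ 60.083 g/mol = 0.99829 mol, giving 0.99829 Si and 1.99658 O.
Oxygen sums to 3.00080; scaling by 8/3.00080 = 2.66596 puts the formula on 8 O.
Ca: 0.13232 × 2.66596 = 0.353 atoms per formula unit.

0.353 Ca apfu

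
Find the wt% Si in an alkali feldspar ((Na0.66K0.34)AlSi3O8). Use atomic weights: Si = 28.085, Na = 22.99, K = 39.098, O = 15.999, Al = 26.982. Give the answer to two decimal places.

M((Na0.66K0.34)AlSi3O8) = 267.696 g/mol.
Si contributes 3 × 28.085 = 84.255 g per mole.
84.255/267.696 = 0.3147 → 31.47%.

31.47 mass %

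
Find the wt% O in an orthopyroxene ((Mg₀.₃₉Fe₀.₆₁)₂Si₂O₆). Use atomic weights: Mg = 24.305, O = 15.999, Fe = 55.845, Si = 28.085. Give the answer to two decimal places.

M((Mg₀.₃₉Fe₀.₆₁)₂Si₂O₆) = 239.253 g/mol.
O contributes 6 × 15.999 = 95.994 g per mole.
95.994/239.253 = 0.4012 → 40.12%.

40.12 wt%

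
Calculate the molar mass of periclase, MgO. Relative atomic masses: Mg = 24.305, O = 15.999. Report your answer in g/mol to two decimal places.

M = 1(24.305) + 1(15.999)

40.30 g/mol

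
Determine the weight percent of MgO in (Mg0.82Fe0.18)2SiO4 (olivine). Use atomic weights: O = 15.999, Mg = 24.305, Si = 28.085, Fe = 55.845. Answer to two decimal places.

Formula mass = 152.045 g/mol.
1.64 Mg → 1.6400 mol MgO per formula unit; M(MgO) = 40.304, so MgO mass = 66.099 g.
66.099/152.045 × 100 = 43.47 wt%.

43.47 wt%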